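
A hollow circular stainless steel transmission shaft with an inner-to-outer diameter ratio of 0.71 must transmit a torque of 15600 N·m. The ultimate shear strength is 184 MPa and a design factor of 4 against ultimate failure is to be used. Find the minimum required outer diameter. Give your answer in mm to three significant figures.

τ_allow = 184/4 = 46.00 MPa.
For a hollow shaft τ = 16T/[πd_o³(1−k⁴)] with k = 0.71, so 1−k⁴ = 0.7459.
d_o³ = 16T/[π τ_allow (1−k⁴)] = 16×1.5600×10^7/(π×46.00×0.7459) = 2.316×10^6 mm³.
d_o = 132.3 mm.

d_o = 132 mm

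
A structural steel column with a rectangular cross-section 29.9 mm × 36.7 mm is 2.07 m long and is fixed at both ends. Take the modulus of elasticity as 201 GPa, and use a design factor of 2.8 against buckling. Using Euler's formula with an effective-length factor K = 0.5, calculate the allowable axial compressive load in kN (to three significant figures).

P_allow = 54.1 kN

Buckling occurs about the weak axis: I_min = h·b³/12 = 36.7×29.9³/12 = 81750 mm⁴ (b = 29.9 mm is the smaller dimension).
Effective length L_e = KL = 0.5×2.07 m = 1035 mm.
Euler critical load P_cr = π²EI/L_e² = π²×201000×81750/1035² = 151400 N.
P_allow = P_cr/n = 151400/2.8 = 54070 N.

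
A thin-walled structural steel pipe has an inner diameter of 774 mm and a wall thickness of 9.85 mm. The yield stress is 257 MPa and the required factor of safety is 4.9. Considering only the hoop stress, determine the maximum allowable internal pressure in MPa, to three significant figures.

σ_allow = 257/4.9 = 52.45 MPa.
σ_h = pD/(2t) → p_allow = 2σ_allow t/D = 2×52.45×9.85/774 = 1.335 MPa.

p_allow = 1.33 MPa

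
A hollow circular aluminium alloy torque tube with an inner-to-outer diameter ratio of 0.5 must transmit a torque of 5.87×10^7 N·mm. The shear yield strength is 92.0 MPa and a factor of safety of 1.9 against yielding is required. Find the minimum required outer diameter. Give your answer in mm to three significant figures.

d_o = 187 mm

τ_allow = 92.0/1.9 = 48.42 MPa.
For a hollow shaft τ = 16T/[πd_o³(1−k⁴)] with k = 0.5, so 1−k⁴ = 0.9375.
d_o³ = 16T/[π τ_allow (1−k⁴)] = 16×5.8700×10^7/(π×48.42×0.9375) = 6.586×10^6 mm³.
d_o = 187.4 mm.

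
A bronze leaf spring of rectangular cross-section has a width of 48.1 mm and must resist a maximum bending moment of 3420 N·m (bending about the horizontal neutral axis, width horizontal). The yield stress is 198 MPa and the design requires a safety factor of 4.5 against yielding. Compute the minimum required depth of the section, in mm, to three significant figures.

σ_allow = 198/4.5 = 44.00 MPa.
For a rectangular section σ = 6M/(bh²), so h² = 6M/(b σ_allow) = 6×3420000/(48.1×44.00) = 9696 mm².
h = 98.47 mm.

h = 98.5 mm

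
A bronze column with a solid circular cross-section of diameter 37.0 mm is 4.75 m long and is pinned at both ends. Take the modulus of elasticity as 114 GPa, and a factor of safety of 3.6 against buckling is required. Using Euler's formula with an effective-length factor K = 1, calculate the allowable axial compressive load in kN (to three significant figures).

P_allow = 1.27 kN

I = πd⁴/64 = π×37.0⁴/64 = 92000 mm⁴.
Effective length L_e = KL = 1×4.75 m = 4750 mm.
Euler critical load P_cr = π²EI/L_e² = π²×114000×92000/4750² = 4588 N.
P_allow = P_cr/n = 4588/3.6 = 1274 N.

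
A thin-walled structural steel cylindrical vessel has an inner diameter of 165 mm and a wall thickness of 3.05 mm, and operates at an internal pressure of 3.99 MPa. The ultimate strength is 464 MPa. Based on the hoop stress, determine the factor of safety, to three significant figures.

n = 4.30

σ_h = pD/(2t) = 3.99×165/(2×3.05) = 107.9 MPa.
n = 464/107.9 = 4.299.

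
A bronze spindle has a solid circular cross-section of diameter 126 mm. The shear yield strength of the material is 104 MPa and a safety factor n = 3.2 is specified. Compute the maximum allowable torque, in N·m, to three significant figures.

τ_allow = 104/3.2 = 32.50 MPa.
For a solid shaft T_allow = τ_allow·πd³/16; πd³/16 = π×126³/16 = 392800 mm³.
T_allow = 32.50×392800 = 1.277×10^7 N·mm = 12770 N·m.

T_allow = 12800 N·m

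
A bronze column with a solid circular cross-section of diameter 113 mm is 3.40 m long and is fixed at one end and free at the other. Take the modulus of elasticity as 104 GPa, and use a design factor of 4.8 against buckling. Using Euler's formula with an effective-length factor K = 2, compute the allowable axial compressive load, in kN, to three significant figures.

I = πd⁴/64 = π×113⁴/64 = 8.004×10^6 mm⁴.
Effective length L_e = KL = 2×3.40 m = 6800 mm.
Euler critical load P_cr = π²EI/L_e² = π²×104000×8.004×10^6/6800² = 177700 N.
P_allow = P_cr/n = 177700/4.8 = 37010 N.

P_allow = 37.0 kN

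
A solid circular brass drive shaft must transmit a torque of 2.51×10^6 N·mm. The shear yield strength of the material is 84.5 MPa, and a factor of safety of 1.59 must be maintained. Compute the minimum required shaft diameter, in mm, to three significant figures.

d = 62.2 mm

Allowable shear stress τ_allow = 84.5/1.59 = 53.14 MPa.
For a solid shaft τ = 16T/(πd³), so d³ = 16T/(π τ_allow) = 16×2510000/(π×53.14) = 240500 mm³.
d = (240500)^(1/3) = 62.19 mm.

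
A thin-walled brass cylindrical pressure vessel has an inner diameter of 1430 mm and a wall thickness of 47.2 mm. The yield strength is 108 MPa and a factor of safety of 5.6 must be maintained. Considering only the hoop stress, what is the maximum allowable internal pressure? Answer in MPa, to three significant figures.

p_allow = 1.27 MPa

σ_allow = 108/5.6 = 19.29 MPa.
σ_h = pD/(2t) → p_allow = 2σ_allow t/D = 2×19.29×47.2/1430 = 1.273 MPa.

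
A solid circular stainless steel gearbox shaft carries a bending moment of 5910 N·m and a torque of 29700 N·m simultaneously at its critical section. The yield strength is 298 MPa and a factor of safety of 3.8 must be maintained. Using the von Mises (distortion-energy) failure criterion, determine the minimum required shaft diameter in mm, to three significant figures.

σ_allow = σ_y/n = 298/3.8 = 78.42 MPa.
For a solid shaft σ_b = 32M/(πd³) and τ = 16T/(πd³), so the von Mises stress is σ' = (16/πd³)·√(4M²+3T²).
√(4M²+3T²) = √(4×(5.910×10^6)² + 3×(2.970×10^7)²) = 5.278×10^7 N·mm.
d³ = 16×5.278×10^7/(π×78.42) = 3.428×10^6 mm³.
d = 150.8 mm.

d = 151 mm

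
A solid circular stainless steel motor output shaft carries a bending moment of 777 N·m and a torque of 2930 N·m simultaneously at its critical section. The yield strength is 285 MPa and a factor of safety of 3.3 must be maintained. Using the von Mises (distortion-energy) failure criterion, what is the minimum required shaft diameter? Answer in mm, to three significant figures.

d = 67.9 mm

σ_allow = σ_y/n = 285/3.3 = 86.36 MPa.
For a solid shaft σ_b = 32M/(πd³) and τ = 16T/(πd³), so the von Mises stress is σ' = (16/πd³)·√(4M²+3T²).
√(4M²+3T²) = √(4×(777000)² + 3×(2.930×10^6)²) = 5.308×10^6 N·mm.
d³ = 16×5.308×10^6/(π×86.36) = 313000 mm³.
d = 67.90 mm.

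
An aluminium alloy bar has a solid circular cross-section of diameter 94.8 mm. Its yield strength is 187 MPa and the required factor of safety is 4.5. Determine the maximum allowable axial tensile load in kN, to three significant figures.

σ_allow = 187/4.5 = 41.56 MPa.
A = πd²/4 = π×94.8²/4 = 7058 mm².
F_allow = σ_allow × A = 41.56×7058 = 293300 N.

F_allow = 293 kN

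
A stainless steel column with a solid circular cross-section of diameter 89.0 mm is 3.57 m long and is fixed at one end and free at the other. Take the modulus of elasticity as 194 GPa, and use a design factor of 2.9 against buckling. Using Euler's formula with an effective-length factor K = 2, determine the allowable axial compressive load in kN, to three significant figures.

I = πd⁴/64 = π×89.0⁴/64 = 3.080×10^6 mm⁴.
Effective length L_e = KL = 2×3.57 m = 7140 mm.
Euler critical load P_cr = π²EI/L_e² = π²×194000×3.080×10^6/7140² = 115700 N.
P_allow = P_cr/n = 115700/2.9 = 39890 N.

P_allow = 39.9 kN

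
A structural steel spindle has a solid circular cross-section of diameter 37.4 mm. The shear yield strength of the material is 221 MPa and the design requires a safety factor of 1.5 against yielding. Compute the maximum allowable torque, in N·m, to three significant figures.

τ_allow = 221/1.5 = 147.3 MPa.
For a solid shaft T_allow = τ_allow·πd³/16; πd³/16 = π×37.4³/16 = 10270 mm³.
T_allow = 147.3×10270 = 1.513×10^6 N·mm = 1513 N·m.

T_allow = 1510 N·m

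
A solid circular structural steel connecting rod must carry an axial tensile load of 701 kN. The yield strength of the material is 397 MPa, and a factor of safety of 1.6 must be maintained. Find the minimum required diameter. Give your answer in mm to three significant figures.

d = 60.0 mm

Allowable stress σ_allow = 397/1.6 = 248.1 MPa.
Required area A = F/σ_allow = 701000/248.1 = 2825 mm².
A = πd²/4 → d = √(4A/π) = 59.98 mm.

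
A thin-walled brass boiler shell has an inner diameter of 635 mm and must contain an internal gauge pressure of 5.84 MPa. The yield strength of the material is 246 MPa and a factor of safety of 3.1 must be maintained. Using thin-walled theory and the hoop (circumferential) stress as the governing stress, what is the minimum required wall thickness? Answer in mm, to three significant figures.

σ_allow = 246/3.1 = 79.35 MPa.
Hoop stress σ_h = pD/(2t), so t = pD/(2σ_allow) = 5.84×635/(2×79.35) = 23.37 mm.

t = 23.4 mm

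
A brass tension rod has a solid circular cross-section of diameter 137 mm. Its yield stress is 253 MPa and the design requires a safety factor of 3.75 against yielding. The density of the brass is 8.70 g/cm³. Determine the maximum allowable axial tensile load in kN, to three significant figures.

F_allow = 995 kN

σ_allow = 253/3.75 = 67.47 MPa.
A = πd²/4 = π×137²/4 = 14740 mm².
F_allow = σ_allow × A = 67.47×14740 = 994500 N.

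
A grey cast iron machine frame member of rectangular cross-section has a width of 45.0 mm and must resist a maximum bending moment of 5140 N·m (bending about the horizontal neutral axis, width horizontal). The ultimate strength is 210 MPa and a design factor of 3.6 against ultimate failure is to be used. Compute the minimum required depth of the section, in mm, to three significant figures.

h = 108 mm

σ_allow = 210/3.6 = 58.33 MPa.
For a rectangular section σ = 6M/(bh²), so h² = 6M/(b σ_allow) = 6×5140000/(45.0×58.33) = 11750 mm².
h = 108.4 mm.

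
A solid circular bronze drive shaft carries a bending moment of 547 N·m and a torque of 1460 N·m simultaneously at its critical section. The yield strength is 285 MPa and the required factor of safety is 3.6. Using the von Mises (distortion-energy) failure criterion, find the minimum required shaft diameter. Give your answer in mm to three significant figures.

d = 56.2 mm

σ_allow = σ_y/n = 285/3.6 = 79.17 MPa.
For a solid shaft σ_b = 32M/(πd³) and τ = 16T/(πd³), so the von Mises stress is σ' = (16/πd³)·√(4M²+3T²).
√(4M²+3T²) = √(4×(547000)² + 3×(1.460×10^6)²) = 2.755×10^6 N·mm.
d³ = 16×2.755×10^6/(π×79.17) = 177300 mm³.
d = 56.17 mm.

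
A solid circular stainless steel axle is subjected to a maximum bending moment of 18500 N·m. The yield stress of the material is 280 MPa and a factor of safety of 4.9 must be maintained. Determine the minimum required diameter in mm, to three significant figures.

d = 149 mm

σ_allow = 280/4.9 = 57.14 MPa.
For a solid circular section σ = 32M/(πd³), so d³ = 32M/(π σ_allow) = 32×1.8500×10^7/(π×57.14) = 3.298×10^6 mm³.
d = 148.8 mm.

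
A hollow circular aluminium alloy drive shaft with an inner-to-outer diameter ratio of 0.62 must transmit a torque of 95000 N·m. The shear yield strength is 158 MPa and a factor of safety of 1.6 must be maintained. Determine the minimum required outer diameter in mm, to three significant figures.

τ_allow = 158/1.6 = 98.75 MPa.
For a hollow shaft τ = 16T/[πd_o³(1−k⁴)] with k = 0.62, so 1−k⁴ = 0.8522.
d_o³ = 16T/[π τ_allow (1−k⁴)] = 16×9.5000×10^7/(π×98.75×0.8522) = 5.749×10^6 mm³.
d_o = 179.1 mm.

d_o = 179 mm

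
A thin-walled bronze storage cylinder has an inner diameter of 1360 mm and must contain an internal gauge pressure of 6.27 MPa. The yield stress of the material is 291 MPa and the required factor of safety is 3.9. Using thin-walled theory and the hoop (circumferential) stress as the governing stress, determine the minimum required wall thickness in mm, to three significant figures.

t = 57.1 mm

σ_allow = 291/3.9 = 74.62 MPa.
Hoop stress σ_h = pD/(2t), so t = pD/(2σ_allow) = 6.27×1360/(2×74.62) = 57.14 mm.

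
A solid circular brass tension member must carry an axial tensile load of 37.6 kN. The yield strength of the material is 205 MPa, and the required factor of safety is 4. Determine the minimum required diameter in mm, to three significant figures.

Allowable stress σ_allow = 205/4 = 51.25 MPa.
Required area A = F/σ_allow = 37600/51.25 = 733.7 mm².
A = πd²/4 → d = √(4A/π) = 30.56 mm.

d = 30.6 mm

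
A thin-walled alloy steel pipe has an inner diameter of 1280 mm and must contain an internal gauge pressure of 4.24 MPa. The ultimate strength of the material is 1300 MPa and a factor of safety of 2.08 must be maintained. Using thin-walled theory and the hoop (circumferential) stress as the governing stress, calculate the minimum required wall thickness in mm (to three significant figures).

σ_allow = 1300/2.08 = 625.0 MPa.
Hoop stress σ_h = pD/(2t), so t = pD/(2σ_allow) = 4.24×1280/(2×625.0) = 4.342 mm.

t = 4.34 mm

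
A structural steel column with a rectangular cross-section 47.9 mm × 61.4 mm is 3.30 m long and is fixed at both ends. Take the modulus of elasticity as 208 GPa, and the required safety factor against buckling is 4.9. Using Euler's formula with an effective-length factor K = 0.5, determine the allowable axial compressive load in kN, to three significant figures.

P_allow = 86.5 kN

Buckling occurs about the weak axis: I_min = h·b³/12 = 61.4×47.9³/12 = 562300 mm⁴ (b = 47.9 mm is the smaller dimension).
Effective length L_e = KL = 0.5×3.30 m = 1650 mm.
Euler critical load P_cr = π²EI/L_e² = π²×208000×562300/1650² = 424000 N.
P_allow = P_cr/n = 424000/4.9 = 86540 N.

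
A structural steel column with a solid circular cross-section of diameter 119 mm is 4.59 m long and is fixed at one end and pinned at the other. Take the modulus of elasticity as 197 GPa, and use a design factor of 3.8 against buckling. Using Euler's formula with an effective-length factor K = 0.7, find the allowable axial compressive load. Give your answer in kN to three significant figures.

P_allow = 488 kN

I = πd⁴/64 = π×119⁴/64 = 9.844×10^6 mm⁴.
Effective length L_e = KL = 0.7×4.59 m = 3213 mm.
Euler critical load P_cr = π²EI/L_e² = π²×197000×9.844×10^6/3213² = 1.854×10^6 N.
P_allow = P_cr/n = 1.854×10^6/3.8 = 487900 N.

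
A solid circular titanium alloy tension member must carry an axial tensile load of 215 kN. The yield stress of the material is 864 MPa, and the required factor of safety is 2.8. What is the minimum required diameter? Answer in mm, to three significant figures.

d = 29.8 mm

Allowable stress σ_allow = 864/2.8 = 308.6 MPa.
Required area A = F/σ_allow = 215000/308.6 = 696.8 mm².
A = πd²/4 → d = √(4A/π) = 29.78 mm.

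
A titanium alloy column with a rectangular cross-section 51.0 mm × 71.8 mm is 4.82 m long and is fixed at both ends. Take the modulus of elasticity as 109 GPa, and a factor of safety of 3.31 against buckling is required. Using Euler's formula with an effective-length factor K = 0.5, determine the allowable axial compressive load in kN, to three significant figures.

Buckling occurs about the weak axis: I_min = h·b³/12 = 71.8×51.0³/12 = 793700 mm⁴ (b = 51.0 mm is the smaller dimension).
Effective length L_e = KL = 0.5×4.82 m = 2410 mm.
Euler critical load P_cr = π²EI/L_e² = π²×109000×793700/2410² = 147000 N.
P_allow = P_cr/n = 147000/3.31 = 44410 N.

P_allow = 44.4 kN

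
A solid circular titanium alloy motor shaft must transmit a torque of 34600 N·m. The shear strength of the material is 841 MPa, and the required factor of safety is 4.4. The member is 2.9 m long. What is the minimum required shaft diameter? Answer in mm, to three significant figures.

Allowable shear stress τ_allow = 841/4.4 = 191.1 MPa.
For a solid shaft τ = 16T/(πd³), so d³ = 16T/(π τ_allow) = 16×3.4600×10^7/(π×191.1) = 921900 mm³.
d = (921900)^(1/3) = 97.33 mm.

d = 97.3 mm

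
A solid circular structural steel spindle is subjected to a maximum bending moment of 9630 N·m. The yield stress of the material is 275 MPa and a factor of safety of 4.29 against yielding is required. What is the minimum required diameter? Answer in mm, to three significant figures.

d = 115 mm

σ_allow = 275/4.29 = 64.10 MPa.
For a solid circular section σ = 32M/(πd³), so d³ = 32M/(π σ_allow) = 32×9630000/(π×64.10) = 1.530×10^6 mm³.
d = 115.2 mm.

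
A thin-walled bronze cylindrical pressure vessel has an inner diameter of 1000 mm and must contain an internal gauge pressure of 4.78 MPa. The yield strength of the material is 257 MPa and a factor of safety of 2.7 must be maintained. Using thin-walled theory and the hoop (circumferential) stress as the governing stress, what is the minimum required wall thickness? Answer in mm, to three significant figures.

σ_allow = 257/2.7 = 95.19 MPa.
Hoop stress σ_h = pD/(2t), so t = pD/(2σ_allow) = 4.78×1000/(2×95.19) = 25.11 mm.

t = 25.1 mm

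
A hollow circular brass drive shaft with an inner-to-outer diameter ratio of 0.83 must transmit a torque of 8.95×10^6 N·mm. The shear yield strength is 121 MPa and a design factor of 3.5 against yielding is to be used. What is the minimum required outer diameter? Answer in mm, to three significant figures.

τ_allow = 121/3.5 = 34.57 MPa.
For a hollow shaft τ = 16T/[πd_o³(1−k⁴)] with k = 0.83, so 1−k⁴ = 0.5254.
d_o³ = 16T/[π τ_allow (1−k⁴)] = 16×8950000/(π×34.57×0.5254) = 2.509×10^6 mm³.
d_o = 135.9 mm.

d_o = 136 mm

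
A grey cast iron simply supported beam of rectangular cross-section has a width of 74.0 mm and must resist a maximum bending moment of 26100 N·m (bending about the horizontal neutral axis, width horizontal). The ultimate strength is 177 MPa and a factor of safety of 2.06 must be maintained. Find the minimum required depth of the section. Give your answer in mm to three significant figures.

σ_allow = 177/2.06 = 85.92 MPa.
For a rectangular section σ = 6M/(bh²), so h² = 6M/(b σ_allow) = 6×2.6100×10^7/(74.0×85.92) = 24630 mm².
h = 156.9 mm.

h = 157 mm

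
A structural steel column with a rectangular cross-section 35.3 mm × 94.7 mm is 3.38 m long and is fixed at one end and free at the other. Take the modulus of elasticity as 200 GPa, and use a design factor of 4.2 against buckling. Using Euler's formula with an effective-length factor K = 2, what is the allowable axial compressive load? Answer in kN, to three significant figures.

P_allow = 3.57 kN

Buckling occurs about the weak axis: I_min = h·b³/12 = 94.7×35.3³/12 = 347100 mm⁴ (b = 35.3 mm is the smaller dimension).
Effective length L_e = KL = 2×3.38 m = 6760 mm.
Euler critical load P_cr = π²EI/L_e² = π²×200000×347100/6760² = 14990 N.
P_allow = P_cr/n = 14990/4.2 = 3570 N.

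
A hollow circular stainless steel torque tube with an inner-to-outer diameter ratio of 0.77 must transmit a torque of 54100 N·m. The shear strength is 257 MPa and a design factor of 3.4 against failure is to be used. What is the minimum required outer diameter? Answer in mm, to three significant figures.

τ_allow = 257/3.4 = 75.59 MPa.
For a hollow shaft τ = 16T/[πd_o³(1−k⁴)] with k = 0.77, so 1−k⁴ = 0.6485.
d_o³ = 16T/[π τ_allow (1−k⁴)] = 16×5.4100×10^7/(π×75.59×0.6485) = 5.621×10^6 mm³.
d_o = 177.8 mm.

d_o = 178 mm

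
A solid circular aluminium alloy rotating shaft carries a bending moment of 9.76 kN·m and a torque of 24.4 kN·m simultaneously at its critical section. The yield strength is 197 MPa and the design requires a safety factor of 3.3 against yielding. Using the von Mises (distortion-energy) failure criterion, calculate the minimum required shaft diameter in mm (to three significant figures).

σ_allow = σ_y/n = 197/3.3 = 59.70 MPa.
For a solid shaft σ_b = 32M/(πd³) and τ = 16T/(πd³), so the von Mises stress is σ' = (16/πd³)·√(4M²+3T²).
√(4M²+3T²) = √(4×(9.760×10^6)² + 3×(2.440×10^7)²) = 4.655×10^7 N·mm.
d³ = 16×4.655×10^7/(π×59.70) = 3.972×10^6 mm³.
d = 158.4 mm.

d = 158 mm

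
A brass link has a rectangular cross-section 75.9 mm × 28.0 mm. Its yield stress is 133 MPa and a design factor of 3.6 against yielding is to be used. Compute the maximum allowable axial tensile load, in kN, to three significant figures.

σ_allow = 133/3.6 = 36.94 MPa.
A = 75.9×28.0 = 2125 mm².
F_allow = σ_allow × A = 36.94×2125 = 78510 N.

F_allow = 78.5 kN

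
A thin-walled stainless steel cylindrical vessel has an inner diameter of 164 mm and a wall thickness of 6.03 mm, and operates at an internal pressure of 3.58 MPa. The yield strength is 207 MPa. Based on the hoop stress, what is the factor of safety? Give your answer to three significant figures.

σ_h = pD/(2t) = 3.58×164/(2×6.03) = 48.68 MPa.
n = 207/48.68 = 4.252.

n = 4.25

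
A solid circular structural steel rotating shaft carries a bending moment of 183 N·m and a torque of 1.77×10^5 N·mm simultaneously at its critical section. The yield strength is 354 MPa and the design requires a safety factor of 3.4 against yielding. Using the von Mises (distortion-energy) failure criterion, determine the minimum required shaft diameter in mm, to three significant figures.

σ_allow = σ_y/n = 354/3.4 = 104.1 MPa.
For a solid shaft σ_b = 32M/(πd³) and τ = 16T/(πd³), so the von Mises stress is σ' = (16/πd³)·√(4M²+3T²).
√(4M²+3T²) = √(4×(183000)² + 3×(177000)²) = 477400 N·mm.
d³ = 16×477400/(π×104.1) = 23350 mm³.
d = 28.58 mm.

d = 28.6 mm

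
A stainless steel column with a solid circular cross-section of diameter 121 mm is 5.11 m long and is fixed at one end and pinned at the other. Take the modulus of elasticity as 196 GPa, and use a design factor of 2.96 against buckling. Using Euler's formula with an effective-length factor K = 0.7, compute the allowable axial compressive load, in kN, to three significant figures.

I = πd⁴/64 = π×121⁴/64 = 1.052×10^7 mm⁴.
Effective length L_e = KL = 0.7×5.11 m = 3577 mm.
Euler critical load P_cr = π²EI/L_e² = π²×196000×1.052×10^7/3577² = 1.591×10^6 N.
P_allow = P_cr/n = 1.591×10^6/2.96 = 537400 N.

P_allow = 537 kN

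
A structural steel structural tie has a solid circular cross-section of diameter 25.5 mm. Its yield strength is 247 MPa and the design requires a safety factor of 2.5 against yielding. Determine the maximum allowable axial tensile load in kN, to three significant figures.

σ_allow = 247/2.5 = 98.80 MPa.
A = πd²/4 = π×25.5²/4 = 510.7 mm².
F_allow = σ_allow × A = 98.80×510.7 = 50460 N.

F_allow = 50.5 kN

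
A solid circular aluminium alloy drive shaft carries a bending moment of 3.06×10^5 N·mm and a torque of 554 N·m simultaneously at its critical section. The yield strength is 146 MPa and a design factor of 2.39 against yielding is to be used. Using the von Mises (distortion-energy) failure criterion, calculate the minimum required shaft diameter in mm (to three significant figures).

σ_allow = σ_y/n = 146/2.39 = 61.09 MPa.
For a solid shaft σ_b = 32M/(πd³) and τ = 16T/(πd³), so the von Mises stress is σ' = (16/πd³)·√(4M²+3T²).
√(4M²+3T²) = √(4×(306000)² + 3×(554000)²) = 1.138×10^6 N·mm.
d³ = 16×1.138×10^6/(π×61.09) = 94890 mm³.
d = 45.61 mm.

d = 45.6 mm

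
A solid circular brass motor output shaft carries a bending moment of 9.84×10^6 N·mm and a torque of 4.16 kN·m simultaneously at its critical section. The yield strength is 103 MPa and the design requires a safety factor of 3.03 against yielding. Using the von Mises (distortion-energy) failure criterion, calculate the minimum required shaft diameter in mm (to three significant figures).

d = 146 mm

σ_allow = σ_y/n = 103/3.03 = 33.99 MPa.
For a solid shaft σ_b = 32M/(πd³) and τ = 16T/(πd³), so the von Mises stress is σ' = (16/πd³)·√(4M²+3T²).
√(4M²+3T²) = √(4×(9.840×10^6)² + 3×(4.160×10^6)²) = 2.096×10^7 N·mm.
d³ = 16×2.096×10^7/(π×33.99) = 3.140×10^6 mm³.
d = 146.4 mm.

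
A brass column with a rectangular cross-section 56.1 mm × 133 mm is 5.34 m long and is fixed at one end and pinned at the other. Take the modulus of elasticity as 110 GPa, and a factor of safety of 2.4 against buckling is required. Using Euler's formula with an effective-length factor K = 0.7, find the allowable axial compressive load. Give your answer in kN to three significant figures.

P_allow = 63.4 kN

Buckling occurs about the weak axis: I_min = h·b³/12 = 133×56.1³/12 = 1.957×10^6 mm⁴ (b = 56.1 mm is the smaller dimension).
Effective length L_e = KL = 0.7×5.34 m = 3738 mm.
Euler critical load P_cr = π²EI/L_e² = π²×110000×1.957×10^6/3738² = 152000 N.
P_allow = P_cr/n = 152000/2.4 = 63350 N.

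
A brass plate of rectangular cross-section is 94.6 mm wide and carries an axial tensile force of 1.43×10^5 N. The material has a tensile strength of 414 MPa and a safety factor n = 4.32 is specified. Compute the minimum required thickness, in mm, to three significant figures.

σ_allow = 414/4.32 = 95.83 MPa.
Required area A = F/σ_allow = 143000/95.83 = 1492 mm².
t = A/w = 1492/94.6 = 15.77 mm.

t = 15.8 mm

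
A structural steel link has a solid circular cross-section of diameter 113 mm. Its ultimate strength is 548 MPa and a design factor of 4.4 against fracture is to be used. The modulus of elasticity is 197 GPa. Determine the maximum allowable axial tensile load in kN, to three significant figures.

σ_allow = 548/4.4 = 124.5 MPa.
A = πd²/4 = π×113²/4 = 10030 mm².
F_allow = σ_allow × A = 124.5×10030 = 1.249×10^6 N.

F_allow = 1250 kN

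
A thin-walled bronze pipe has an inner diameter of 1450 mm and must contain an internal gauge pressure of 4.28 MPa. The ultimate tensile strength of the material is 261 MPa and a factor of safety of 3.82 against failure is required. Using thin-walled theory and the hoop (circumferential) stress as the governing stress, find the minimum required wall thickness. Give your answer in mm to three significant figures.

t = 45.4 mm

σ_allow = 261/3.82 = 68.32 MPa.
Hoop stress σ_h = pD/(2t), so t = pD/(2σ_allow) = 4.28×1450/(2×68.32) = 45.42 mm.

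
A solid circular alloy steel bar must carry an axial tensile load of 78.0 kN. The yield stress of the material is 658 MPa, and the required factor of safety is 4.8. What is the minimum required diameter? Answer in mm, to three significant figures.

Allowable stress σ_allow = 658/4.8 = 137.1 MPa.
Required area A = F/σ_allow = 78000/137.1 = 569.0 mm².
A = πd²/4 → d = √(4A/π) = 26.92 mm.

d = 26.9 mm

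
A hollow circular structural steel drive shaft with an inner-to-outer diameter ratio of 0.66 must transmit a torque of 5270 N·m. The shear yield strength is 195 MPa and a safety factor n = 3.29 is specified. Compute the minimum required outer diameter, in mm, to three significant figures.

d_o = 82.4 mm

τ_allow = 195/3.29 = 59.27 MPa.
For a hollow shaft τ = 16T/[πd_o³(1−k⁴)] with k = 0.66, so 1−k⁴ = 0.8103.
d_o³ = 16T/[π τ_allow (1−k⁴)] = 16×5270000/(π×59.27×0.8103) = 558900 mm³.
d_o = 82.37 mm.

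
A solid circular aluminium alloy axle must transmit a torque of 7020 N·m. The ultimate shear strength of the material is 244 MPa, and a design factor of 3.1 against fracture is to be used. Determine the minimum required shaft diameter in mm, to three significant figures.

Allowable shear stress τ_allow = 244/3.1 = 78.71 MPa.
For a solid shaft τ = 16T/(πd³), so d³ = 16T/(π τ_allow) = 16×7020000/(π×78.71) = 454200 mm³.
d = (454200)^(1/3) = 76.87 mm.

d = 76.9 mm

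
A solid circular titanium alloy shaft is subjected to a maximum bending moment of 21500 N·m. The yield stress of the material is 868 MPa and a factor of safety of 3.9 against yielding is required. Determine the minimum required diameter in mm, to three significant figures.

σ_allow = 868/3.9 = 222.6 MPa.
For a solid circular section σ = 32M/(πd³), so d³ = 32M/(π σ_allow) = 32×2.1500×10^7/(π×222.6) = 984000 mm³.
d = 99.46 mm.

d = 99.5 mm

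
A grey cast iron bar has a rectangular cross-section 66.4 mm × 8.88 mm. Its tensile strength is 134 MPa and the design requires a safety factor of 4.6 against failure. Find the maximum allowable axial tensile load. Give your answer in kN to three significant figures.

σ_allow = 134/4.6 = 29.13 MPa.
A = 66.4×8.88 = 589.6 mm².
F_allow = σ_allow × A = 29.13×589.6 = 17180 N.

F_allow = 17.2 kN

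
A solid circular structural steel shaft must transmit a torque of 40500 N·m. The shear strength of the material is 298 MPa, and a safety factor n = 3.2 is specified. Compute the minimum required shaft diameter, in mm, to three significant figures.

d = 130 mm

Allowable shear stress τ_allow = 298/3.2 = 93.12 MPa.
For a solid shaft τ = 16T/(πd³), so d³ = 16T/(π τ_allow) = 16×4.0500×10^7/(π×93.12) = 2.215×10^6 mm³.
d = (2.215×10^6)^(1/3) = 130.4 mm.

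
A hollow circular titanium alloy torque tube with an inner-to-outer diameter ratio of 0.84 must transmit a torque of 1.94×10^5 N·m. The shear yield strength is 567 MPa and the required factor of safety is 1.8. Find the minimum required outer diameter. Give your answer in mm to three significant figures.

τ_allow = 567/1.8 = 315.0 MPa.
For a hollow shaft τ = 16T/[πd_o³(1−k⁴)] with k = 0.84, so 1−k⁴ = 0.5021.
d_o³ = 16T/[π τ_allow (1−k⁴)] = 16×1.9400×10^8/(π×315.0×0.5021) = 6.247×10^6 mm³.
d_o = 184.2 mm.

d_o = 184 mm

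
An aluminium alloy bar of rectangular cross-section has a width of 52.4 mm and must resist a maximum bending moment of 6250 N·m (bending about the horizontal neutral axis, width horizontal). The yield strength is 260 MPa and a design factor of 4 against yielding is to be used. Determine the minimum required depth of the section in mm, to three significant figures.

h = 105 mm

σ_allow = 260/4 = 65.00 MPa.
For a rectangular section σ = 6M/(bh²), so h² = 6M/(b σ_allow) = 6×6250000/(52.4×65.00) = 11010 mm².
h = 104.9 mm.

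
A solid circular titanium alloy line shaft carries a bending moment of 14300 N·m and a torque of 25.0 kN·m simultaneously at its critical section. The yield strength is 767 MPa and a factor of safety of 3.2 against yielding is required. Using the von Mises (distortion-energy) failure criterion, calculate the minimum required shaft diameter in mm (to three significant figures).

σ_allow = σ_y/n = 767/3.2 = 239.7 MPa.
For a solid shaft σ_b = 32M/(πd³) and τ = 16T/(πd³), so the von Mises stress is σ' = (16/πd³)·√(4M²+3T²).
√(4M²+3T²) = √(4×(1.430×10^7)² + 3×(2.500×10^7)²) = 5.189×10^7 N·mm.
d³ = 16×5.189×10^7/(π×239.7) = 1.103×10^6 mm³.
d = 103.3 mm.

d = 103 mm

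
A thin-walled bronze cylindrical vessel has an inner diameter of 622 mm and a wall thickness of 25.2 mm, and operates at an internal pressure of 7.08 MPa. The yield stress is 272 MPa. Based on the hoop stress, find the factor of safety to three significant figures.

n = 3.11

σ_h = pD/(2t) = 7.08×622/(2×25.2) = 87.38 MPa.
n = 272/87.38 = 3.113.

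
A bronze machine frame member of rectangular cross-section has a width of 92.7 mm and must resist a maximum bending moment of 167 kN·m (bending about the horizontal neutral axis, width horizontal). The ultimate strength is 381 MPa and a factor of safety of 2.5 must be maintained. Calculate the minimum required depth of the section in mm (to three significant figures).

h = 266 mm

σ_allow = 381/2.5 = 152.4 MPa.
For a rectangular section σ = 6M/(bh²), so h² = 6M/(b σ_allow) = 6×1.6700×10^8/(92.7×152.4) = 70930 mm².
h = 266.3 mm.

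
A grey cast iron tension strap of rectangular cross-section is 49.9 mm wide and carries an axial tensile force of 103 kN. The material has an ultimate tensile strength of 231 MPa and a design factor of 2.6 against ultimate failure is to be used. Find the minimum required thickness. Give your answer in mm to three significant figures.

σ_allow = 231/2.6 = 88.85 MPa.
Required area A = F/σ_allow = 103000/88.85 = 1159 mm².
t = A/w = 1159/49.9 = 23.23 mm.

t = 23.2 mm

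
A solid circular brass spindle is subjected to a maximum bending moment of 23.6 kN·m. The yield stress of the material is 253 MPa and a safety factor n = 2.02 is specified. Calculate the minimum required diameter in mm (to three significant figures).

d = 124 mm

σ_allow = 253/2.02 = 125.2 MPa.
For a solid circular section σ = 32M/(πd³), so d³ = 32M/(π σ_allow) = 32×2.3600×10^7/(π×125.2) = 1.919×10^6 mm³.
d = 124.3 mm.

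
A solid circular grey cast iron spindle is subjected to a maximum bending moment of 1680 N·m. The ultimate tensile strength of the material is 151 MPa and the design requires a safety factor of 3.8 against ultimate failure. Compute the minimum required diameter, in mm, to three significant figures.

σ_allow = 151/3.8 = 39.74 MPa.
For a solid circular section σ = 32M/(πd³), so d³ = 32M/(π σ_allow) = 32×1680000/(π×39.74) = 430600 mm³.
d = 75.52 mm.

d = 75.5 mm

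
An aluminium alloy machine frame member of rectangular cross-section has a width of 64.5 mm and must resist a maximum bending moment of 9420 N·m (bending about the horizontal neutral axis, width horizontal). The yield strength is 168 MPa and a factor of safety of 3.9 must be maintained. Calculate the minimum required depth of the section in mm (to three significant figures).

σ_allow = 168/3.9 = 43.08 MPa.
For a rectangular section σ = 6M/(bh²), so h² = 6M/(b σ_allow) = 6×9420000/(64.5×43.08) = 20340 mm².
h = 142.6 mm.

h = 143 mm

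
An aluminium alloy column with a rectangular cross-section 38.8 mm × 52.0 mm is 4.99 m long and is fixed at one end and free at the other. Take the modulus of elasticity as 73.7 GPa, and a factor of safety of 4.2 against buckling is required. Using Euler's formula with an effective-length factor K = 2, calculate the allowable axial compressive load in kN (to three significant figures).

Buckling occurs about the weak axis: I_min = h·b³/12 = 52.0×38.8³/12 = 253100 mm⁴ (b = 38.8 mm is the smaller dimension).
Effective length L_e = KL = 2×4.99 m = 9980 mm.
Euler critical load P_cr = π²EI/L_e² = π²×73700×253100/9980² = 1849 N.
P_allow = P_cr/n = 1849/4.2 = 440.1 N.

P_allow = 0.440 kN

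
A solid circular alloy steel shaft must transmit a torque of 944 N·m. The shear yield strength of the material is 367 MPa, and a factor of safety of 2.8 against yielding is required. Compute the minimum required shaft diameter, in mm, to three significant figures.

d = 33.2 mm

Allowable shear stress τ_allow = 367/2.8 = 131.1 MPa.
For a solid shaft τ = 16T/(πd³), so d³ = 16T/(π τ_allow) = 16×944000/(π×131.1) = 36680 mm³.
d = (36680)^(1/3) = 33.23 mm.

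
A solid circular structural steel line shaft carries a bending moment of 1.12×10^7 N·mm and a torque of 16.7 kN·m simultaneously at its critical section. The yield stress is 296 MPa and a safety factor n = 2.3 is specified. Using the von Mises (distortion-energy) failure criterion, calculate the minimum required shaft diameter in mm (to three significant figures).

d = 113 mm

σ_allow = σ_y/n = 296/2.3 = 128.7 MPa.
For a solid shaft σ_b = 32M/(πd³) and τ = 16T/(πd³), so the von Mises stress is σ' = (16/πd³)·√(4M²+3T²).
√(4M²+3T²) = √(4×(1.120×10^7)² + 3×(1.670×10^7)²) = 3.658×10^7 N·mm.
d³ = 16×3.658×10^7/(π×128.7) = 1.448×10^6 mm³.
d = 113.1 mm.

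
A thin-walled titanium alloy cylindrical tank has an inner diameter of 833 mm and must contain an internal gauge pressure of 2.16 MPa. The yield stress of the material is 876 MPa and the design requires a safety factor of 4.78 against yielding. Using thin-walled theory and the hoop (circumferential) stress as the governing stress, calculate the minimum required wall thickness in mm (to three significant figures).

t = 4.91 mm

σ_allow = 876/4.78 = 183.3 MPa.
Hoop stress σ_h = pD/(2t), so t = pD/(2σ_allow) = 2.16×833/(2×183.3) = 4.909 mm.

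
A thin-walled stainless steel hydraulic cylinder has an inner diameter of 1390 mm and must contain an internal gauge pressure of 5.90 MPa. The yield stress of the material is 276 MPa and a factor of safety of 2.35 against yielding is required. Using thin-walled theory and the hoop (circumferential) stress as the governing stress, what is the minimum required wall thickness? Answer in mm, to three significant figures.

t = 34.9 mm

σ_allow = 276/2.35 = 117.4 MPa.
Hoop stress σ_h = pD/(2t), so t = pD/(2σ_allow) = 5.90×1390/(2×117.4) = 34.91 mm.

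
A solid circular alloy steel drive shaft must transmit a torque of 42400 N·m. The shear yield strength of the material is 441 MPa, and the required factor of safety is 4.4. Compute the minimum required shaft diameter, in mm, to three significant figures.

d = 129 mm

Allowable shear stress τ_allow = 441/4.4 = 100.2 MPa.
For a solid shaft τ = 16T/(πd³), so d³ = 16T/(π τ_allow) = 16×4.2400×10^7/(π×100.2) = 2.155×10^6 mm³.
d = (2.155×10^6)^(1/3) = 129.2 mm.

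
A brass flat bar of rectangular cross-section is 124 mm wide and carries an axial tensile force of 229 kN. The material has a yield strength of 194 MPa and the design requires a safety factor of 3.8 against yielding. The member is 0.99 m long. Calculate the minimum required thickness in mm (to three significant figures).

σ_allow = 194/3.8 = 51.05 MPa.
Required area A = F/σ_allow = 229000/51.05 = 4486 mm².
t = A/w = 4486/124 = 36.17 mm.

t = 36.2 mm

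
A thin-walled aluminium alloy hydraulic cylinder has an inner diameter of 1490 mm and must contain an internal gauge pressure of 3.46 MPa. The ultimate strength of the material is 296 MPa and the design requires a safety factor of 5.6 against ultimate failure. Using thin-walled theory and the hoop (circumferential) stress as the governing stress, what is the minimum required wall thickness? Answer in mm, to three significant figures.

σ_allow = 296/5.6 = 52.86 MPa.
Hoop stress σ_h = pD/(2t), so t = pD/(2σ_allow) = 3.46×1490/(2×52.86) = 48.77 mm.

t = 48.8 mm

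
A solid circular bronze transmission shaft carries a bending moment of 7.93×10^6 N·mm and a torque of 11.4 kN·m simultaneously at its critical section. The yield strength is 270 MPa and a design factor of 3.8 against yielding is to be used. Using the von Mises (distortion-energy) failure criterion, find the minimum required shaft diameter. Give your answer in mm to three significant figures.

d = 122 mm

σ_allow = σ_y/n = 270/3.8 = 71.05 MPa.
For a solid shaft σ_b = 32M/(πd³) and τ = 16T/(πd³), so the von Mises stress is σ' = (16/πd³)·√(4M²+3T²).
√(4M²+3T²) = √(4×(7.930×10^6)² + 3×(1.140×10^7)²) = 2.533×10^7 N·mm.
d³ = 16×2.533×10^7/(π×71.05) = 1.815×10^6 mm³.
d = 122.0 mm.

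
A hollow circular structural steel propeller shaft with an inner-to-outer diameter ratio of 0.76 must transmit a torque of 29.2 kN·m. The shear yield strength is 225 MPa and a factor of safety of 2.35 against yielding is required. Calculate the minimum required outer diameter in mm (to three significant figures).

d_o = 133 mm

τ_allow = 225/2.35 = 95.74 MPa.
For a hollow shaft τ = 16T/[πd_o³(1−k⁴)] with k = 0.76, so 1−k⁴ = 0.6664.
d_o³ = 16T/[π τ_allow (1−k⁴)] = 16×2.9200×10^7/(π×95.74×0.6664) = 2.331×10^6 mm³.
d_o = 132.6 mm.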